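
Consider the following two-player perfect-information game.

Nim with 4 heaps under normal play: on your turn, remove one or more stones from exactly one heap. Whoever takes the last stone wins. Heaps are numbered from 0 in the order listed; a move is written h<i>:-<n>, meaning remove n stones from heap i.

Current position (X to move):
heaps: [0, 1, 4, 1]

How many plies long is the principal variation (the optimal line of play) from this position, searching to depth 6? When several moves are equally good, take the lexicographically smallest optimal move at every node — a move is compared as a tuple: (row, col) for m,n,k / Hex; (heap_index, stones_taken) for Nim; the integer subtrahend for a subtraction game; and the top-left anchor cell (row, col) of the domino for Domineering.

ply 1, X at (0,1,4,1) | h1:-1=-1→(0,0,4,1); h2:-1=-1→(0,1,3,1); h2:-2=-1→(0,1,2,1); h2:-3=-1→(0,1,1,1); h2:-4=+1→(0,1,0,1)*; h3:-1=-1→(0,1,4,0)
ply 2, O at (0,1,0,1) | h1:-1=-1→(0,0,0,1)*; h3:-1=-1→(0,1,0,0)
ply 3, X at (0,0,0,1) | h3:-1=+1→(0,0,0,0)*
ply 4: (0,0,0,0) is terminal -1 (O); from (0,1,4,1) depth 6

PV length from [(0,1,4,1)]: 3 plies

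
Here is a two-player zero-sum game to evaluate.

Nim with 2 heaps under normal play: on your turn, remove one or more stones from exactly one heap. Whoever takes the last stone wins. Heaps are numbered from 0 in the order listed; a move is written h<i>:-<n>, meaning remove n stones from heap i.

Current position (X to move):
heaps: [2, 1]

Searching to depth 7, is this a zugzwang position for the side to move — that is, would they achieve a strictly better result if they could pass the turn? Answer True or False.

ply 1, X at (2,1) | h0:-1=+1→(1,1)*; h0:-2=-1→(0,1); h1:-1=-1→(2,0)
ply 2, O at (1,1) | h0:-1=-1→(0,1)*; h1:-1=-1→(1,0)
ply 3, X at (0,1) | h1:-1=+1→(0,0)*
ply 4: (0,0) is terminal -1 (O); from (2,1) depth 7
if X skipped the turn, O would face:
~ ply 1, O at (2,1) | h0:-1=+1→(1,1)*; h0:-2=-1→(0,1); h1:-1=-1→(2,0)
~ ply 2, X at (1,1) | h0:-1=-1→(0,1)*; h1:-1=-1→(1,0)
~ ply 3, O at (0,1) | h1:-1=+1→(0,0)*
~ ply 4: (0,0) is terminal -1 (X); from (2,1) depth 7
compare (X): move=+1 vs pass=-1

zugzwang((2,1), X) = False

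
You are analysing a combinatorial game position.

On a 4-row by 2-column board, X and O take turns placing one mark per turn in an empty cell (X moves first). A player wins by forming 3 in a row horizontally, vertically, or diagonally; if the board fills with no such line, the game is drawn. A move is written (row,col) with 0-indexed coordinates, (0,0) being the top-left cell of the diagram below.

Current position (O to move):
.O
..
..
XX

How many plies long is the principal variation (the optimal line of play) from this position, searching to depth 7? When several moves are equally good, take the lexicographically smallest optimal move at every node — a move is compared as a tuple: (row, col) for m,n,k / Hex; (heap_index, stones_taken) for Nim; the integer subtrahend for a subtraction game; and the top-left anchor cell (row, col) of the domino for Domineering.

ply 1, O at .O/../../XX | (0,0)=+0→OO/../../XX*; (1,0)=+0→.O/O./../XX; (1,1)=+0→.O/.O/../XX; (2,0)=+0→.O/../O./XX; (2,1)=+0→.O/../.O/XX
ply 2, X at OO/../../XX | (1,0)=+0→OO/X./../XX*; (1,1)=+0→OO/.X/../XX; (2,0)=+0→OO/../X./XX; (2,1)=+0→OO/../.X/XX
ply 3, O at OO/X./../XX | (1,1)=-1→OO/XO/../XX; (2,0)=+0→OO/X./O./XX*; (2,1)=-1→OO/X./.O/XX
ply 4, X at OO/X./O./XX | (1,1)=+0→OO/XX/O./XX*; (2,1)=+0→OO/X./OX/XX
ply 5, O at OO/XX/O./XX | (2,1)=+0→OO/XX/OO/XX*
ply 6: OO/XX/OO/XX is terminal +0 (X); from .O/../../XX depth 7

PV length from [.O/../../XX]: 5 plies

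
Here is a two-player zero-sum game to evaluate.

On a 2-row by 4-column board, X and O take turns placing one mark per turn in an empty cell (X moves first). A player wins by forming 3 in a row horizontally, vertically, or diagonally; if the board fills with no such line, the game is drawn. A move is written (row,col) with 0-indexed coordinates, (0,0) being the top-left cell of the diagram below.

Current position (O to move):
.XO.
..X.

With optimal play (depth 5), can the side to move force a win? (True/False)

O winning at [.XO./..X.]: False

ply 1, O at .XO./..X. | (0,0)=-1→OXO./..X.; (0,3)=-1→.XOO/..X.; (1,0)=+0→.XO./O.X.*; (1,1)=+0→.XO./.OX.; (1,3)=+0→.XO./..XO
ply 2, X at .XO./O.X. | (0,0)=+0→XXO./O.X.*; (0,3)=+0→.XOX/O.X.; (1,1)=+0→.XO./OXX.; (1,3)=+0→.XO./O.XX
ply 3, O at XXO./O.X. | (0,3)=+0→XXOO/O.X.*; (1,1)=+0→XXO./OOX.; (1,3)=+0→XXO./O.XO
ply 4, X at XXOO/O.X. | (1,1)=+0→XXOO/OXX.*; (1,3)=+0→XXOO/O.XX
ply 5, O at XXOO/OXX. | (1,3)=+0→XXOO/OXXO*
ply 6: XXOO/OXXO is terminal +0 (X); from .XO./..X. depth 5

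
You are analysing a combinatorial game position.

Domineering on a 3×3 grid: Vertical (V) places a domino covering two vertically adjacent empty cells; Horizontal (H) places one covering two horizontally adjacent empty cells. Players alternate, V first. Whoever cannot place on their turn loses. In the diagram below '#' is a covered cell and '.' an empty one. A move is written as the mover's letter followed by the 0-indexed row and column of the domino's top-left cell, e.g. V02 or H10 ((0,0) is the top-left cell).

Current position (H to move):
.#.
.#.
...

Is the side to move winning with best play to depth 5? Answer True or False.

H winning at [.#./.#./...]: False

ply 1, H at .#./.#./... | H20=-1→.#./.#./##.*; H21=-1→.#./.#./.##
ply 2, V at .#./.#./##. | V00=+1→##./##./##.*; V02=+1→.##/.##/##.; V12=+1→.#./.##/###
ply 3: ##./##./##. is terminal -1 (H); from .#./.#./... depth 5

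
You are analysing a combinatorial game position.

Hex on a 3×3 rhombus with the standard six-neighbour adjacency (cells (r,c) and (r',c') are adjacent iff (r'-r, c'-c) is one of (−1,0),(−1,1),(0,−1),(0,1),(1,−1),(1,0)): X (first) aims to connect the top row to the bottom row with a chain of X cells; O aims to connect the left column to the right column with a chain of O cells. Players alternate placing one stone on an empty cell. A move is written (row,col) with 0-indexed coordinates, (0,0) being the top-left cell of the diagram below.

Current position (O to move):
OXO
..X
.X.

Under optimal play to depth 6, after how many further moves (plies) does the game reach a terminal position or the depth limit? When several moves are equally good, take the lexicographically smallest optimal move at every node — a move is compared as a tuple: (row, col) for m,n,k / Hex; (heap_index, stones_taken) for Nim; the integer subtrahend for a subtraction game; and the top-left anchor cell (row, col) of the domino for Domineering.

ply 1, O at OXO/..X/.X. | (1,0)=-1→OXO/O.X/.X.; (1,1)=+1→OXO/.OX/.X.*; (2,0)=-1→OXO/..X/OX.; (2,2)=-1→OXO/..X/.XO
ply 2, X at OXO/.OX/.X. | (1,0)=-1→OXO/XOX/.X.*; (2,0)=-1→OXO/.OX/XX.; (2,2)=-1→OXO/.OX/.XX
ply 3, O at OXO/XOX/.X. | (2,0)=+1→OXO/XOX/OX.*; (2,2)=-1→OXO/XOX/.XO
ply 4: OXO/XOX/OX. is terminal -1 (X); from OXO/..X/.X. depth 6

PV length from [OXO/..X/.X.]: 3 plies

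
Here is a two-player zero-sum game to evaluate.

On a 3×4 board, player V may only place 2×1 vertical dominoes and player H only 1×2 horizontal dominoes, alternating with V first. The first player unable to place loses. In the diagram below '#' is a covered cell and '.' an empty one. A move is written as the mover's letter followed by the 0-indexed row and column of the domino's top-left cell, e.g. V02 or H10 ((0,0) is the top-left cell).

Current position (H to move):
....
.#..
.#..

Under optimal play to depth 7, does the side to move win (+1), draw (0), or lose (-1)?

p1 H@[..../.#../.#..]: H00[##../.#../.#..]-1 H01[.##./.#../.#..]-1 H02[..##/.#../.#..]-1 H12[..../.###/.#..]+1* H22[..../.#../.###]-1
p2 V@[..../.###/.#..]: V00[#.../####/.#..]-1* V10[..../####/##..]-1
p3 H@[#.../####/.#..]: H01[###./####/.#..]+1* H02[#.##/####/.#..]+1 H22[#.../####/.###]+1
p4 V@[###./####/.#..] terminal -1; root [..../.#../.#..] d7

value(..../.#../.#.., H) = +1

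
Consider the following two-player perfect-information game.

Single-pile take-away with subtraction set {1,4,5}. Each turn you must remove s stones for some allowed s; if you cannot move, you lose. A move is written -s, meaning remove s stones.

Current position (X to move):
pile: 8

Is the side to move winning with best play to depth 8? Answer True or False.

ply 1, X at 8 | -1=-1→7*; -4=-1→4; -5=-1→3
ply 2, O at 7 | -1=-1→6; -4=-1→3; -5=+1→2*
ply 3, X at 2 | -1=-1→1*
ply 4, O at 1 | -1=+1→0*
ply 5: 0 is terminal -1 (X); from 8 depth 8

X winning at [8]: False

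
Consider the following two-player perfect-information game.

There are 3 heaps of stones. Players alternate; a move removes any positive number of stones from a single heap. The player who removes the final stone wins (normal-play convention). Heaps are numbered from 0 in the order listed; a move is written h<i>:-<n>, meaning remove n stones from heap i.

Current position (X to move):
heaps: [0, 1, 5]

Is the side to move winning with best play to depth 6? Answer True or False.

X winning at [(0,1,5)]: True

ply 1, X at (0,1,5) | h1:-1=-1→(0,0,5); h2:-1=-1→(0,1,4); h2:-2=-1→(0,1,3); h2:-3=-1→(0,1,2); h2:-4=+1→(0,1,1)*; h2:-5=-1→(0,1,0)
ply 2, O at (0,1,1) | h1:-1=-1→(0,0,1)*; h2:-1=-1→(0,1,0)
ply 3, X at (0,0,1) | h2:-1=+1→(0,0,0)*
ply 4: (0,0,0) is terminal -1 (O); from (0,1,5) depth 6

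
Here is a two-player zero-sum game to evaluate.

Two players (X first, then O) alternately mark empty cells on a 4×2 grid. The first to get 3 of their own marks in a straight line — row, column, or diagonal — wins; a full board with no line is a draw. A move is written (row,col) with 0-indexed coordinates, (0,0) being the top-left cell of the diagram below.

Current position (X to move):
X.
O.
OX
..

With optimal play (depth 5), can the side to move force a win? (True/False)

X winning at [X./O./OX/..]: False

ply 1, X at X./O./OX/.. | (0,1)=-1→XX/O./OX/..; (1,1)=-1→X./OX/OX/..; (3,0)=+0→X./O./OX/X.*; (3,1)=-1→X./O./OX/.X
ply 2, O at X./O./OX/X. | (0,1)=+0→XO/O./OX/X.*; (1,1)=+0→X./OO/OX/X.; (3,1)=+0→X./O./OX/XO
ply 3, X at XO/O./OX/X. | (1,1)=+0→XO/OX/OX/X.*; (3,1)=+0→XO/O./OX/XX
ply 4, O at XO/OX/OX/X. | (3,1)=+0→XO/OX/OX/XO*
ply 5: XO/OX/OX/XO is terminal +0 (X); from X./O./OX/.. depth 5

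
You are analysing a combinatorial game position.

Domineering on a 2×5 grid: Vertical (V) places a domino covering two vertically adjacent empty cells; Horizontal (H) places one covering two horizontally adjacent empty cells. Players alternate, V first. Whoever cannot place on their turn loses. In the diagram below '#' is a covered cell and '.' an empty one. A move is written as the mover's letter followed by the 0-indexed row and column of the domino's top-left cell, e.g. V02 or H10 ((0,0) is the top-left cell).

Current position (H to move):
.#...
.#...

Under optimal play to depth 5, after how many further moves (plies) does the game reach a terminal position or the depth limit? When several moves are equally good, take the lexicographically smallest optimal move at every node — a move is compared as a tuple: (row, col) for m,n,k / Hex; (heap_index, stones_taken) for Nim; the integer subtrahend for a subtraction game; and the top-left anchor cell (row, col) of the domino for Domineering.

p1 H@[.#.../.#...]: H02[.###./.#...]-1* H03[.#.##/.#...]-1 H12[.#.../.###.]-1 H13[.#.../.#.##]-1
p2 V@[.###./.#...]: V00[####./##...]-1 V04[.####/.#..#]+1*
p3 H@[.####/.#..#]: H12[.####/.####]-1*
p4 V@[.####/.####]: V00[#####/#####]+1*
p5 H@[#####/#####] terminal -1; root [.#.../.#...] d5

PV length from [.#.../.#...]: 4 plies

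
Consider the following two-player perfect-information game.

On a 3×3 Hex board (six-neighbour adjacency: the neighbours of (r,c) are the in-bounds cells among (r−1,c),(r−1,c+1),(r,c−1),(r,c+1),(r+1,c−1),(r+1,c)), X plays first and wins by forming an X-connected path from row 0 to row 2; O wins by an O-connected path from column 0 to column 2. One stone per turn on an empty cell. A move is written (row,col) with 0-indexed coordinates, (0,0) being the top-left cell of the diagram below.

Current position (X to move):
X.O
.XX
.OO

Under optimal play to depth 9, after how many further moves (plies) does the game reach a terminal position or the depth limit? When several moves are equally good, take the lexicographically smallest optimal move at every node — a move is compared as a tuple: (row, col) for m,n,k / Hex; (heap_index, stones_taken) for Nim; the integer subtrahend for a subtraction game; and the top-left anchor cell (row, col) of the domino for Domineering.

PV length from [X.O/.XX/.OO]: 3 plies

[X.O/.XX/.OO] X move#1: (0,1):-1/XXO/.XX/.OO, (1,0):-1/X.O/XXX/.OO, (2,0):+1/X.O/.XX/XOO*
[X.O/.XX/XOO] O move#2: (0,1):-1/XOO/.XX/XOO*, (1,0):-1/X.O/OXX/XOO
[XOO/.XX/XOO] X move#3: (1,0):+1/XOO/XXX/XOO*
[XOO/XXX/XOO] end (terminal -1, O#4); searched X.O/.XX/.OO to 9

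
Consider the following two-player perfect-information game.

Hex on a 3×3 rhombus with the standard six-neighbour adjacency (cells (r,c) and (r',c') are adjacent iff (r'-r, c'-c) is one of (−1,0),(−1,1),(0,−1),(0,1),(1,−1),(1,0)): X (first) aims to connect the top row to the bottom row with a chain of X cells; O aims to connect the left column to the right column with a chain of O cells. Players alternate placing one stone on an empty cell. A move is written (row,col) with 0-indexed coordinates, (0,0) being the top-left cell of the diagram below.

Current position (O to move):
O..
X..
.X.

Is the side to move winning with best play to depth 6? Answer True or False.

O winning at [O../X../.X.]: True

p1 O@[O../X../.X.]: (0,1)[OO./X../.X.]-1 (0,2)[O.O/X../.X.]-1 (1,1)[O../XO./.X.]+1* (1,2)[O../X.O/.X.]-1 (2,0)[O../X../OX.]-1 (2,2)[O../X../.XO]-1
p2 X@[O../XO./.X.]: (0,1)[OX./XO./.X.]-1* (0,2)[O.X/XO./.X.]-1 (1,2)[O../XOX/.X.]-1 (2,0)[O../XO./XX.]-1 (2,2)[O../XO./.XX]-1
p3 O@[OX./XO./.X.]: (0,2)[OXO/XO./.X.]-1 (1,2)[OX./XOO/.X.]-1 (2,0)[OX./XO./OX.]+1* (2,2)[OX./XO./.XO]-1
p4 X@[OX./XO./OX.]: (0,2)[OXX/XO./OX.]-1* (1,2)[OX./XOX/OX.]-1 (2,2)[OX./XO./OXX]-1
p5 O@[OXX/XO./OX.]: (1,2)[OXX/XOO/OX.]+1* (2,2)[OXX/XO./OXO]-1
p6 X@[OXX/XOO/OX.] terminal -1; root [O../X../.X.] d6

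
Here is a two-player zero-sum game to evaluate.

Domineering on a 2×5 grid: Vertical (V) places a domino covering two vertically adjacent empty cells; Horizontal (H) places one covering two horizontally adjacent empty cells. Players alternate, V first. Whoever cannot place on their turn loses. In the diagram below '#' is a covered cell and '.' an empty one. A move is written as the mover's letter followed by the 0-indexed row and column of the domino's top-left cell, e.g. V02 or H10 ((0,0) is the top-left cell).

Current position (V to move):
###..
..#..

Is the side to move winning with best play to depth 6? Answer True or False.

V winning at [###../..#..]: True

p1 V@[###../..#..]: V03[####./..##.]+1* V04[###.#/..#.#]+1
p2 H@[####./..##.]: H10[####./####.]-1*
p3 V@[####./####.]: V04[#####/#####]+1*
p4 H@[#####/#####] terminal -1; root [###../..#..] d6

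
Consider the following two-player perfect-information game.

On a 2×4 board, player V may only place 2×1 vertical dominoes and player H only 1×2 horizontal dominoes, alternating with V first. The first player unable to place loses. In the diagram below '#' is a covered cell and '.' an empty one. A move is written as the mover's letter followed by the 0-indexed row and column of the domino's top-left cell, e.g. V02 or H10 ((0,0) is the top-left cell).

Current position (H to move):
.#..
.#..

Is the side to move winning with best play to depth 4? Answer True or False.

p1 H@[.#../.#..]: H02[.###/.#..]+1* H12[.#../.###]+1
p2 V@[.###/.#..]: V00[####/##..]-1*
p3 H@[####/##..]: H12[####/####]+1*
p4 V@[####/####] terminal -1; root [.#../.#..] d4

H winning at [.#../.#..]: True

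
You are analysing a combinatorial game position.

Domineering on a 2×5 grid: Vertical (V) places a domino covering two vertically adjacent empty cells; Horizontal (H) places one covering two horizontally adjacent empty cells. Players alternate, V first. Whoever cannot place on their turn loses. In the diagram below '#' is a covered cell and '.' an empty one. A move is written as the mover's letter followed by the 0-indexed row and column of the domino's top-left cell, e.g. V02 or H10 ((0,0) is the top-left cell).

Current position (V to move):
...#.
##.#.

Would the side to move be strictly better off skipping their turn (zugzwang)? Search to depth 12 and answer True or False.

p1 V@[...#./##.#.]: V02[..##./####.]+1* V04[...##/##.##]-1
p2 H@[..##./####.]: H00[####./####.]-1*
p3 V@[####./####.]: V04[#####/#####]+1*
p4 H@[#####/#####] terminal -1; root [...#./##.#.] d12
suppose V passes — search the same position with H to move:
pass> p1 H@[...#./##.#.]: H00[##.#./##.#.]-1* H01[.###./##.#.]-1
pass> p2 V@[##.#./##.#.]: V02[####./####.]+1* V04[##.##/##.##]+1
pass> p3 H@[####./####.] terminal -1; root [...#./##.#.] d12
for V: play +1, pass +1

zugzwang(...#./##.#., V) = False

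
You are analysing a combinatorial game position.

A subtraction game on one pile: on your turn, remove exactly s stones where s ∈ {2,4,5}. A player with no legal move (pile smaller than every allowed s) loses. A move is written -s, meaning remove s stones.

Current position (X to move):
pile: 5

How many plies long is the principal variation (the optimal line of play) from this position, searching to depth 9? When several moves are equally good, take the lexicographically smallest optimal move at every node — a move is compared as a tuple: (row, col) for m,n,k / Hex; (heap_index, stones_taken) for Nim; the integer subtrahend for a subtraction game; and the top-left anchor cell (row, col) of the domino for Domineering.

ply 1, X at 5 | -2=-1→3; -4=+1→1*; -5=+1→0
ply 2: 1 is terminal -1 (O); from 5 depth 9

PV length from [5]: 1 ply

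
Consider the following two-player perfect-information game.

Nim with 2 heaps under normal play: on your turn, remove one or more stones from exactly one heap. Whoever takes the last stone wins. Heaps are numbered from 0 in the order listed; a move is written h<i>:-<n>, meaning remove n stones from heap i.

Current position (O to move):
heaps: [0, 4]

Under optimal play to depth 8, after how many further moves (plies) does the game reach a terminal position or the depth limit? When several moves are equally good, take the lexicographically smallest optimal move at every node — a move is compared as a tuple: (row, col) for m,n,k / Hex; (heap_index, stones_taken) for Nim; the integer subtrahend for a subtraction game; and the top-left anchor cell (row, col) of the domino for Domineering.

PV length from [(0,4)]: 1 ply

[(0,4)] O move#1: h1:-1:-1/(0,3), h1:-2:-1/(0,2), h1:-3:-1/(0,1), h1:-4:+1/(0,0)*
[(0,0)] end (terminal -1, X#2); searched (0,4) to 8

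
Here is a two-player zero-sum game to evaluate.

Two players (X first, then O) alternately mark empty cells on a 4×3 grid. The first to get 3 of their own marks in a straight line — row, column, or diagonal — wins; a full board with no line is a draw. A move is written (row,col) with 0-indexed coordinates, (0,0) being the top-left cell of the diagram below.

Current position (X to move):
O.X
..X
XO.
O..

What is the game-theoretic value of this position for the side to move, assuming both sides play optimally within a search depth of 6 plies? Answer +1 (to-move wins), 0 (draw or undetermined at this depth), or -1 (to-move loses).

p1 X@[O.X/..X/XO./O..]: (0,1)[OXX/..X/XO./O..]+1* (1,0)[O.X/X.X/XO./O..]+1 (1,1)[O.X/.XX/XO./O..]+1 (2,2)[O.X/..X/XOX/O..]+1 (3,1)[O.X/..X/XO./OX.]+1 (3,2)[O.X/..X/XO./O.X]+1
p2 O@[OXX/..X/XO./O..]: (1,0)[OXX/O.X/XO./O..]-1* (1,1)[OXX/.OX/XO./O..]-1 (2,2)[OXX/..X/XOO/O..]-1 (3,1)[OXX/..X/XO./OO.]-1 (3,2)[OXX/..X/XO./O.O]-1
p3 X@[OXX/O.X/XO./O..]: (1,1)[OXX/OXX/XO./O..]+1* (2,2)[OXX/O.X/XOX/O..]+1 (3,1)[OXX/O.X/XO./OX.]-1 (3,2)[OXX/O.X/XO./O.X]+1
p4 O@[OXX/OXX/XO./O..] terminal -1; root [O.X/..X/XO./O..] d6

value(O.X/..X/XO./O.., X) = +1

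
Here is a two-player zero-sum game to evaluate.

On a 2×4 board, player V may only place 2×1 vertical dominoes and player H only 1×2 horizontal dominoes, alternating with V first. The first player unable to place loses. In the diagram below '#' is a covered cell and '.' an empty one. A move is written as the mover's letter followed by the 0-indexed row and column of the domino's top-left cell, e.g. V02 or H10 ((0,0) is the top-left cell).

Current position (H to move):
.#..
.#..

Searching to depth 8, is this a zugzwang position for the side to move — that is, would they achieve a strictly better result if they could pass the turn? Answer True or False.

p1 H@[.#../.#..]: H02[.###/.#..]+1* H12[.#../.###]+1
p2 V@[.###/.#..]: V00[####/##..]-1*
p3 H@[####/##..]: H12[####/####]+1*
p4 V@[####/####] terminal -1; root [.#../.#..] d8
pass branch (V moves first from the same position):
  | p1 V@[.#../.#..]: V00[##../##..]-1 V02[.##./.##.]+1* V03[.#.#/.#.#]+1
  | p2 H@[.##./.##.] terminal -1; root [.#../.#..] d8
H moving scores +1; H passing scores -1

zugzwang(.#../.#.., H) = False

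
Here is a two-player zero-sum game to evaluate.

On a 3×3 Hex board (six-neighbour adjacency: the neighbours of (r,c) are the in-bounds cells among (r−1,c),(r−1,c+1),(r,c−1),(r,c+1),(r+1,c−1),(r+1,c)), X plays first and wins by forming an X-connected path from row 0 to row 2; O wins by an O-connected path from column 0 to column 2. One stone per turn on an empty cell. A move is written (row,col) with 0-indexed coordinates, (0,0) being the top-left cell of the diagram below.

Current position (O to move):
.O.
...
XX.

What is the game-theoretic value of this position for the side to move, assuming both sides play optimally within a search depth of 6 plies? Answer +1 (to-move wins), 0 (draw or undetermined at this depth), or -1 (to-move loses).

ply 1, O at .O./.../XX. | (0,0)=-1→OO./.../XX.; (0,2)=+1→.OO/.../XX.*; (1,0)=-1→.O./O../XX.; (1,1)=+1→.O./.O./XX.; (1,2)=+1→.O./..O/XX.; (2,2)=-1→.O./.../XXO
ply 2, X at .OO/.../XX. | (0,0)=-1→XOO/.../XX.*; (1,0)=-1→.OO/X../XX.; (1,1)=-1→.OO/.X./XX.; (1,2)=-1→.OO/..X/XX.; (2,2)=-1→.OO/.../XXX
ply 3, O at XOO/.../XX. | (1,0)=+1→XOO/O../XX.*; (1,1)=-1→XOO/.O./XX.; (1,2)=-1→XOO/..O/XX.; (2,2)=-1→XOO/.../XXO
ply 4: XOO/O../XX. is terminal -1 (X); from .O./.../XX. depth 6

value(.O./.../XX., O) = +1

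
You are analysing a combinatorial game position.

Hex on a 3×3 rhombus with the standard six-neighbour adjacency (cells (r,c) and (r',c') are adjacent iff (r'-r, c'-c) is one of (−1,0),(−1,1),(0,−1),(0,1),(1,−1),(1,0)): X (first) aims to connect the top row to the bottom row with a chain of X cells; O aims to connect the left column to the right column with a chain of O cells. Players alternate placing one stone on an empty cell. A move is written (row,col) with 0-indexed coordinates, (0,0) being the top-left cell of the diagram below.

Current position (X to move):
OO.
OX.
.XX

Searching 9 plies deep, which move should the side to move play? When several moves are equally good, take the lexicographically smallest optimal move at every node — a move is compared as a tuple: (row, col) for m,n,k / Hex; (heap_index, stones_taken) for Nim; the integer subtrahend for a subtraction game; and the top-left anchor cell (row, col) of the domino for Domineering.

[OO./OX./.XX] X move#1: (0,2):+1/OOX/OX./.XX*, (1,2):-1/OO./OXX/.XX, (2,0):-1/OO./OX./XXX
[OOX/OX./.XX] end (terminal -1, O#2); searched OO./OX./.XX to 9

X's best at [OO./OX./.XX]: (0,2)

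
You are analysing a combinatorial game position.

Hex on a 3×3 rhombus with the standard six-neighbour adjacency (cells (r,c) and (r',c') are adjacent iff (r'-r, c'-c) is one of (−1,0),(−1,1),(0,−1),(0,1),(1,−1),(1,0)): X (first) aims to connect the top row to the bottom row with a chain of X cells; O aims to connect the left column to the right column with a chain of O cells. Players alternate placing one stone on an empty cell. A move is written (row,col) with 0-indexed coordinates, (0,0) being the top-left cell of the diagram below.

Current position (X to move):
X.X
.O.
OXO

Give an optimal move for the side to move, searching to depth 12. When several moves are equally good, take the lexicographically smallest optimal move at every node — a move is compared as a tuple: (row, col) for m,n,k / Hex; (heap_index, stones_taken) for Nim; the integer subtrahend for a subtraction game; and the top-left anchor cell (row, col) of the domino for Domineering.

ply 1, X at X.X/.O./OXO | (0,1)=-1→XXX/.O./OXO; (1,0)=-1→X.X/XO./OXO; (1,2)=+1→X.X/.OX/OXO*
ply 2: X.X/.OX/OXO is terminal -1 (O); from X.X/.O./OXO depth 12

X's best at [X.X/.O./OXO]: (1,2)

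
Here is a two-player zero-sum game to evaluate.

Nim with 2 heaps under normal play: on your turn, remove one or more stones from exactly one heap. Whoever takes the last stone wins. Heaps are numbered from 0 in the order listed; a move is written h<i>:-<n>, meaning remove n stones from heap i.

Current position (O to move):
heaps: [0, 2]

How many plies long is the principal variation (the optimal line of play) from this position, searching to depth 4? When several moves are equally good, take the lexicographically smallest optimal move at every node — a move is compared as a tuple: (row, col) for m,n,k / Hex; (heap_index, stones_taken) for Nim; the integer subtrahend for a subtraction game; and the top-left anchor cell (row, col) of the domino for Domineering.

PV length from [(0,2)]: 1 ply

[(0,2)] O move#1: h1:-1:-1/(0,1), h1:-2:+1/(0,0)*
[(0,0)] end (terminal -1, X#2); searched (0,2) to 4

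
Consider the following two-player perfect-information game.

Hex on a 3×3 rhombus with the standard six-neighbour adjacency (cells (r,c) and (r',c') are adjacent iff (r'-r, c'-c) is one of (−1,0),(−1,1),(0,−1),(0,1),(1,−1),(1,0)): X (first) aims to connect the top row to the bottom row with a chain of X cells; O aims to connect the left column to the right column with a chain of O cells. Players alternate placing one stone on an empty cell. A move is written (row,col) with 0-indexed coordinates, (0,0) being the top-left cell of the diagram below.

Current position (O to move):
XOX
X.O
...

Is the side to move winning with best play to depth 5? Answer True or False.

p1 O@[XOX/X.O/...]: (1,1)[XOX/XOO/...]-1 (2,0)[XOX/X.O/O..]+1* (2,1)[XOX/X.O/.O.]-1 (2,2)[XOX/X.O/..O]-1
p2 X@[XOX/X.O/O..]: (1,1)[XOX/XXO/O..]-1* (2,1)[XOX/X.O/OX.]-1 (2,2)[XOX/X.O/O.X]-1
p3 O@[XOX/XXO/O..]: (2,1)[XOX/XXO/OO.]+1* (2,2)[XOX/XXO/O.O]-1
p4 X@[XOX/XXO/OO.] terminal -1; root [XOX/X.O/...] d5

O winning at [XOX/X.O/...]: True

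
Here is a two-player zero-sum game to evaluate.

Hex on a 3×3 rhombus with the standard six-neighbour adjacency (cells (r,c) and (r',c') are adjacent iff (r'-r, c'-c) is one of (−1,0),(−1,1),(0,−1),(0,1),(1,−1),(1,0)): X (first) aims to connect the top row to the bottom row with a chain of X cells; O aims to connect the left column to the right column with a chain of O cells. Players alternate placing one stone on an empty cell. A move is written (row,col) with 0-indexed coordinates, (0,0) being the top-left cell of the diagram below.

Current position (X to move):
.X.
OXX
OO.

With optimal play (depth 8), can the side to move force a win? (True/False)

X winning at [.X./OXX/OO.]: True

ply 1, X at .X./OXX/OO. | (0,0)=-1→XX./OXX/OO.; (0,2)=-1→.XX/OXX/OO.; (2,2)=+1→.X./OXX/OOX*
ply 2: .X./OXX/OOX is terminal -1 (O); from .X./OXX/OO. depth 8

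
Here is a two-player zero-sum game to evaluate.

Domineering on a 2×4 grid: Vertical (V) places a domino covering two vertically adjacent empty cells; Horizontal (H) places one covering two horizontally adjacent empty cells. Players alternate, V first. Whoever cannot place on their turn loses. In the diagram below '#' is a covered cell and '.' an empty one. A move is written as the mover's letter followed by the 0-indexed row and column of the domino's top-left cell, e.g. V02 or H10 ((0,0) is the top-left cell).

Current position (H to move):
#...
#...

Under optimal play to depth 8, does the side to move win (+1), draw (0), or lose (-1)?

[#.../#...] H move#1: H01:+1/###./#...*, H02:+1/#.##/#..., H11:+1/#.../###., H12:+1/#.../#.##
[###./#...] V move#2: V03:-1/####/#..#*
[####/#..#] H move#3: H11:+1/####/####*
[####/####] end (terminal -1, V#4); searched #.../#... to 8

value(#.../#..., H) = +1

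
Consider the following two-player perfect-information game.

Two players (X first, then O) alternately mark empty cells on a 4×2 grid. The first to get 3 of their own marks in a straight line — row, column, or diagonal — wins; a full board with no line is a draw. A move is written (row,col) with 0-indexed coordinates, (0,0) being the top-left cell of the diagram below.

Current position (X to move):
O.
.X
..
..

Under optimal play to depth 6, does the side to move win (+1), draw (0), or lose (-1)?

ply 1, X at O./.X/../.. | (0,1)=+0→OX/.X/../..; (1,0)=+0→O./XX/../..; (2,0)=+0→O./.X/X./..; (2,1)=+1→O./.X/.X/..*; (3,0)=+0→O./.X/../X.; (3,1)=+0→O./.X/../.X
ply 2, O at O./.X/.X/.. | (0,1)=-1→OO/.X/.X/..*; (1,0)=-1→O./OX/.X/..; (2,0)=-1→O./.X/OX/..; (3,0)=-1→O./.X/.X/O.; (3,1)=-1→O./.X/.X/.O
ply 3, X at OO/.X/.X/.. | (1,0)=+0→OO/XX/.X/..; (2,0)=+0→OO/.X/XX/..; (3,0)=+0→OO/.X/.X/X.; (3,1)=+1→OO/.X/.X/.X*
ply 4: OO/.X/.X/.X is terminal -1 (O); from O./.X/../.. depth 6

value(O./.X/../.., X) = +1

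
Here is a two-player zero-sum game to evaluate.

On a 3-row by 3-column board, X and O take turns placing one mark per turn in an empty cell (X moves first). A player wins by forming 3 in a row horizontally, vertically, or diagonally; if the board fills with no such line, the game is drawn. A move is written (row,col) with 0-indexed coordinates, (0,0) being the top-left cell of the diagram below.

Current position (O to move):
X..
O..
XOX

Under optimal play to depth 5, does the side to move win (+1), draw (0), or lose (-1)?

[X../O../XOX] O move#1: (0,1):-1/XO./O../XOX, (0,2):-1/X.O/O../XOX, (1,1):+1/X../OO./XOX*, (1,2):-1/X../O.O/XOX
[X../OO./XOX] X move#2: (0,1):-1/XX./OO./XOX*, (0,2):-1/X.X/OO./XOX, (1,2):-1/X../OOX/XOX
[XX./OO./XOX] O move#3: (0,2):+0/XXO/OO./XOX, (1,2):+1/XX./OOO/XOX*
[XX./OOO/XOX] end (terminal -1, X#4); searched X../O../XOX to 5

value(X../O../XOX, O) = +1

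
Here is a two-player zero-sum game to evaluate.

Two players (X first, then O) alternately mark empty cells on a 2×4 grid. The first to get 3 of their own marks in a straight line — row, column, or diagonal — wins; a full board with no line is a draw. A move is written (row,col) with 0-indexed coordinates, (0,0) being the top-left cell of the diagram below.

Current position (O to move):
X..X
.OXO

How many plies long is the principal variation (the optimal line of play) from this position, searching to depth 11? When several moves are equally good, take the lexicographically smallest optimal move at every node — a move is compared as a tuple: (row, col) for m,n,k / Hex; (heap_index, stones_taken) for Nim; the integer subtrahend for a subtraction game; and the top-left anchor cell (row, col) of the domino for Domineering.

PV length from [X..X/.OXO]: 3 plies

[X..X/.OXO] O move#1: (0,1):+0/XO.X/.OXO*, (0,2):+0/X.OX/.OXO, (1,0):+0/X..X/OOXO
[XO.X/.OXO] X move#2: (0,2):+0/XOXX/.OXO*, (1,0):+0/XO.X/XOXO
[XOXX/.OXO] O move#3: (1,0):+0/XOXX/OOXO*
[XOXX/OOXO] end (terminal +0, X#4); searched X..X/.OXO to 11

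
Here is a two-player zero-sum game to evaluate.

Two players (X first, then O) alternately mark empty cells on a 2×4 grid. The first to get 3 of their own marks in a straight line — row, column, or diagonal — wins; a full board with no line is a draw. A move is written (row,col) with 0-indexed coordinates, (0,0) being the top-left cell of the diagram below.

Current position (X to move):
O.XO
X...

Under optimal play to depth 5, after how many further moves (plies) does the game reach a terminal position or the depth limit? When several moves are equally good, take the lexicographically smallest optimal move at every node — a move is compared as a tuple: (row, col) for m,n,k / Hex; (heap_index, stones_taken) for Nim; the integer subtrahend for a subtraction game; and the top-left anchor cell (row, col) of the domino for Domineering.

PV length from [O.XO/X...]: 4 plies

ply 1, X at O.XO/X... | (0,1)=+0→OXXO/X...*; (1,1)=+0→O.XO/XX..; (1,2)=+0→O.XO/X.X.; (1,3)=+0→O.XO/X..X
ply 2, O at OXXO/X... | (1,1)=+0→OXXO/XO..*; (1,2)=+0→OXXO/X.O.; (1,3)=+0→OXXO/X..O
ply 3, X at OXXO/XO.. | (1,2)=+0→OXXO/XOX.*; (1,3)=+0→OXXO/XO.X
ply 4, O at OXXO/XOX. | (1,3)=+0→OXXO/XOXO*
ply 5: OXXO/XOXO is terminal +0 (X); from O.XO/X... depth 5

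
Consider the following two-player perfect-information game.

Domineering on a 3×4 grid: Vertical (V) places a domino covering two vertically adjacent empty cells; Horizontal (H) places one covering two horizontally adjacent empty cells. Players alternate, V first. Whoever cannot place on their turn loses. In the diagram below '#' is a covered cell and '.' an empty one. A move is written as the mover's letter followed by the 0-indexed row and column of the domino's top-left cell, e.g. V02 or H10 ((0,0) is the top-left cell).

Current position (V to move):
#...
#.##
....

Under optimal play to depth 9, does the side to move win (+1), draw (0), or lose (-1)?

value(#.../#.##/...., V) = -1

p1 V@[#.../#.##/....]: V01[##../####/....]-1* V11[#.../####/.#..]-1
p2 H@[##../####/....]: H02[####/####/....]+1* H20[##../####/##..]+1 H21[##../####/.##.]+1 H22[##../####/..##]+1
p3 V@[####/####/....] terminal -1; root [#.../#.##/....] d9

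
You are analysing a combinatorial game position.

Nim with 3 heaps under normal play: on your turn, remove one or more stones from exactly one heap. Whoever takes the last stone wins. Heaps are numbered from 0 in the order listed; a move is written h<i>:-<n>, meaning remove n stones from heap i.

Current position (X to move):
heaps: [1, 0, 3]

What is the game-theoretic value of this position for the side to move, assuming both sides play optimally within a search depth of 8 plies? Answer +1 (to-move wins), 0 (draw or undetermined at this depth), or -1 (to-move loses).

ply 1, X at (1,0,3) | h0:-1=-1→(0,0,3); h2:-1=-1→(1,0,2); h2:-2=+1→(1,0,1)*; h2:-3=-1→(1,0,0)
ply 2, O at (1,0,1) | h0:-1=-1→(0,0,1)*; h2:-1=-1→(1,0,0)
ply 3, X at (0,0,1) | h2:-1=+1→(0,0,0)*
ply 4: (0,0,0) is terminal -1 (O); from (1,0,3) depth 8

value((1,0,3), X) = +1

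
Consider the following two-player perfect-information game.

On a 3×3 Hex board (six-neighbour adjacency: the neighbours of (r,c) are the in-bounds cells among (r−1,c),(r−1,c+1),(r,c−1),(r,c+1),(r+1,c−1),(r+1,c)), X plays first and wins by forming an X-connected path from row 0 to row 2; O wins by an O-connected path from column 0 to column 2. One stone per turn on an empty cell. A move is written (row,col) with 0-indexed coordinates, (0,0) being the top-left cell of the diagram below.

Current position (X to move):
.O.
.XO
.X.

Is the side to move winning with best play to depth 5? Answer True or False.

ply 1, X at .O./.XO/.X. | (0,0)=+1→XO./.XO/.X.*; (0,2)=+1→.OX/.XO/.X.; (1,0)=+1→.O./XXO/.X.; (2,0)=-1→.O./.XO/XX.; (2,2)=-1→.O./.XO/.XX
ply 2, O at XO./.XO/.X. | (0,2)=-1→XOO/.XO/.X.*; (1,0)=-1→XO./OXO/.X.; (2,0)=-1→XO./.XO/OX.; (2,2)=-1→XO./.XO/.XO
ply 3, X at XOO/.XO/.X. | (1,0)=+1→XOO/XXO/.X.*; (2,0)=-1→XOO/.XO/XX.; (2,2)=-1→XOO/.XO/.XX
ply 4: XOO/XXO/.X. is terminal -1 (O); from .O./.XO/.X. depth 5

X winning at [.O./.XO/.X.]: True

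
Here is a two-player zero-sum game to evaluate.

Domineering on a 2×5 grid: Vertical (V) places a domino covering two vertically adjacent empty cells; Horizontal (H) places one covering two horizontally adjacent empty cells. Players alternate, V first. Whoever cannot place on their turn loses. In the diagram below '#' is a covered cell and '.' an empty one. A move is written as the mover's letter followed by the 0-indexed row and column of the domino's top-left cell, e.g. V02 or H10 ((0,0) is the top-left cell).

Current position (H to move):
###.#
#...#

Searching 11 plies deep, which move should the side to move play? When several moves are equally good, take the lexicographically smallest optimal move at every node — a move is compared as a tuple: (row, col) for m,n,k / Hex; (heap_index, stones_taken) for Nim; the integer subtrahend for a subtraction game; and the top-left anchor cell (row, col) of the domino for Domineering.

[###.#/#...#] H move#1: H11:-1/###.#/###.#, H12:+1/###.#/#.###*
[###.#/#.###] end (terminal -1, V#2); searched ###.#/#...# to 11

H's best at [###.#/#...#]: H12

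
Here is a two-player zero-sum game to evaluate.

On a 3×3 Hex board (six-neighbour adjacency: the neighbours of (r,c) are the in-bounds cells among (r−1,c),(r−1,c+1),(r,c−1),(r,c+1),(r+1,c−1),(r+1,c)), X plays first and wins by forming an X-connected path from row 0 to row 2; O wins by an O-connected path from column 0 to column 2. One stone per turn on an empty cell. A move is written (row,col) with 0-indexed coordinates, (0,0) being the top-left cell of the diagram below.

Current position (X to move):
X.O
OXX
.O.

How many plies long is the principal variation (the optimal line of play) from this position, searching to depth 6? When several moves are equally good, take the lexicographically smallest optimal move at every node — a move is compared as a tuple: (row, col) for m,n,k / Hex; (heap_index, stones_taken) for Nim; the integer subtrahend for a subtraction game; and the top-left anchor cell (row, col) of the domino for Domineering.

p1 X@[X.O/OXX/.O.]: (0,1)[XXO/OXX/.O.]+1* (2,0)[X.O/OXX/XO.]-1 (2,2)[X.O/OXX/.OX]-1
p2 O@[XXO/OXX/.O.]: (2,0)[XXO/OXX/OO.]-1* (2,2)[XXO/OXX/.OO]-1
p3 X@[XXO/OXX/OO.]: (2,2)[XXO/OXX/OOX]+1*
p4 O@[XXO/OXX/OOX] terminal -1; root [X.O/OXX/.O.] d6

PV length from [X.O/OXX/.O.]: 3 plies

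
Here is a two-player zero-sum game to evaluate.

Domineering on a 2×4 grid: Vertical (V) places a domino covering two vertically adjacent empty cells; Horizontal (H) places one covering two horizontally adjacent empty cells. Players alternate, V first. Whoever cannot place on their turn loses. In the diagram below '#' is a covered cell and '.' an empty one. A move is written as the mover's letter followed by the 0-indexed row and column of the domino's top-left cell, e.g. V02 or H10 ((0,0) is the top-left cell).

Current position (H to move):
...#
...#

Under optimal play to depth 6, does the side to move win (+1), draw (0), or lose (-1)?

value(...#/...#, H) = +1

p1 H@[...#/...#]: H00[##.#/...#]+1* H01[.###/...#]+1 H10[...#/##.#]+1 H11[...#/.###]+1
p2 V@[##.#/...#]: V02[####/..##]-1*
p3 H@[####/..##]: H10[####/####]+1*
p4 V@[####/####] terminal -1; root [...#/...#] d6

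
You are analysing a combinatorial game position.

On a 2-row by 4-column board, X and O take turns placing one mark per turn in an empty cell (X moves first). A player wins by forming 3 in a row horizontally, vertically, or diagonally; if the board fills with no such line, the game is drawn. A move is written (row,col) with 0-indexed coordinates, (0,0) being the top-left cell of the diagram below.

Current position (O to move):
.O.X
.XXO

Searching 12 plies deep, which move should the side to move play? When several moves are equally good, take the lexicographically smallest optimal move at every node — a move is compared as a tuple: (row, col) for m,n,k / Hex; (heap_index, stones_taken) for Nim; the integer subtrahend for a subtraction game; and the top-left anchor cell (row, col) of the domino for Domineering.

p1 O@[.O.X/.XXO]: (0,0)[OO.X/.XXO]-1 (0,2)[.OOX/.XXO]-1 (1,0)[.O.X/OXXO]+0*
p2 X@[.O.X/OXXO]: (0,0)[XO.X/OXXO]+0* (0,2)[.OXX/OXXO]+0
p3 O@[XO.X/OXXO]: (0,2)[XOOX/OXXO]+0*
p4 X@[XOOX/OXXO] terminal +0; root [.O.X/.XXO] d12

O's best at [.O.X/.XXO]: (1,0)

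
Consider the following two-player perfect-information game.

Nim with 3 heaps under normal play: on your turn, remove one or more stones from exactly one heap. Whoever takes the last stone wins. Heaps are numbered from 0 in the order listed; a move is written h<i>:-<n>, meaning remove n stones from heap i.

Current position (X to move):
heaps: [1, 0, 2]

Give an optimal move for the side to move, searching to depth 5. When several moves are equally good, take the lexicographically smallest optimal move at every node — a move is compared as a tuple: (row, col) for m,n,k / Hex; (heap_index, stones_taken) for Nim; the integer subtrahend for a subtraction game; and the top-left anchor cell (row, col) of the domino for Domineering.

X's best at [(1,0,2)]: h2:-1

[(1,0,2)] X move#1: h0:-1:-1/(0,0,2), h2:-1:+1/(1,0,1)*, h2:-2:-1/(1,0,0)
[(1,0,1)] O move#2: h0:-1:-1/(0,0,1)*, h2:-1:-1/(1,0,0)
[(0,0,1)] X move#3: h2:-1:+1/(0,0,0)*
[(0,0,0)] end (terminal -1, O#4); searched (1,0,2) to 5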